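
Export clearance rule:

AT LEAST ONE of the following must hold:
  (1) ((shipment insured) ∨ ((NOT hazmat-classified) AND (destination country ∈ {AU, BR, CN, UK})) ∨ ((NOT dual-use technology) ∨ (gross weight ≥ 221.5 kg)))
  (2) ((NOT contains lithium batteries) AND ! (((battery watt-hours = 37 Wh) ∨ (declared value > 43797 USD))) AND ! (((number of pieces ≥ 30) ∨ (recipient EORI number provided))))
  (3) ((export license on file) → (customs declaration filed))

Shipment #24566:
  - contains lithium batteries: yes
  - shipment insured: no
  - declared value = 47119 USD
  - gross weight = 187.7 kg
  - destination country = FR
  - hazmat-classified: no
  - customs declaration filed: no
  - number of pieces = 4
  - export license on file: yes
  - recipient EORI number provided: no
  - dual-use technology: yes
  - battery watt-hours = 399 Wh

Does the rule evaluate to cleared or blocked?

Atomic conditions:
  shipment insured: no → false
  NOT hazmat-classified: no → true
  destination country ∈ {AU, BR, CN, UK}: FR is not in the set → false
  NOT dual-use technology: yes → false
  gross weight ≥ 221.5 kg: 187.7 ≥ 221.5 is false
  NOT contains lithium batteries: yes → false
  battery watt-hours = 37 Wh: 399 == 37 is false
  declared value > 43797 USD: 47119 > 43797 is true
  number of pieces ≥ 30: 4 ≥ 30 is false
  recipient EORI number provided: no → false
  export license on file: yes → true
  customs declaration filed: no → false
Combine:
[1.2] true AND false = false
[1.3] false OR false = false
[1] false OR false OR false = false
[2.2.1] false OR true = true
[2.2] NOT true = false
[2.3.1] false OR false = false
[2.3] NOT false = true
[2] false AND false AND true = false
[3] true → false = false
[root] false OR false OR false = false
Overall: false → blocked

Blocked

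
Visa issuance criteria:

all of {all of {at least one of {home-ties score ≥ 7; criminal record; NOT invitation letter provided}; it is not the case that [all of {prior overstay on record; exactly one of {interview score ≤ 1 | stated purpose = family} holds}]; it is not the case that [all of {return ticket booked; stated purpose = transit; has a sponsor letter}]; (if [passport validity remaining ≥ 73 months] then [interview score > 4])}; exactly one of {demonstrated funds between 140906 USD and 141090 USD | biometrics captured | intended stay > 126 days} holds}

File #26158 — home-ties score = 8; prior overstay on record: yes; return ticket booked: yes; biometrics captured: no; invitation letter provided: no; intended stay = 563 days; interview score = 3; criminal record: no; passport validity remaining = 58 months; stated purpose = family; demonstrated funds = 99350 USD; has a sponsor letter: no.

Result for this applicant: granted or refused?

Refused

Atomic conditions:
  home-ties score ≥ 7: 8 ≥ 7 is true
  criminal record: no → false
  NOT invitation letter provided: no → true
  prior overstay on record: yes → true
  interview score ≤ 1: 3 ≤ 1 is false
  stated purpose = family: family == family is true
  return ticket booked: yes → true
  stated purpose = transit: family == transit is false
  has a sponsor letter: no → false
  passport validity remaining ≥ 73 months: 58 ≥ 73 is false
  interview score > 4: 3 > 4 is false
  demonstrated funds between 140906 USD and 141090 USD: 99350 in [140906, 141090] is false
  biometrics captured: no → false
  intended stay > 126 days: 563 > 126 is true
Combine:
[1.1] true OR false OR true = true
[1.2.1.2] exactly-one(false, true) = true
[1.2.1] true AND true = true
[1.2] NOT true = false
[1.3.1] true AND false AND false = false
[1.3] NOT false = true
[1.4] false → false (antecedent false ⇒ implication holds) = true
[1] true AND false AND true AND true = false
[2] exactly-one(false, false, true) = true
[root] false AND true = false
Overall: false → refused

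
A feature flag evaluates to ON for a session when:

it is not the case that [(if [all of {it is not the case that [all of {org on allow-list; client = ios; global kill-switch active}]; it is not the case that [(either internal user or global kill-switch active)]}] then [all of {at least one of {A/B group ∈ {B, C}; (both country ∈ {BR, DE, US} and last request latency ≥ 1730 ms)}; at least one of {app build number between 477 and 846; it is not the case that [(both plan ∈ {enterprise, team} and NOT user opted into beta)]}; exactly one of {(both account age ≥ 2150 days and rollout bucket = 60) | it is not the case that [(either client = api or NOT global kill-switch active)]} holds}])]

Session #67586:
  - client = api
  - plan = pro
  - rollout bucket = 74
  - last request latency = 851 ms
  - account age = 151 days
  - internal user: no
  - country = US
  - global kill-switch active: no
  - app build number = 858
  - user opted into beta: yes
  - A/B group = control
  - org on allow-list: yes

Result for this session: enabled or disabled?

Enabled

Atomic conditions:
  org on allow-list: yes → true
  client = ios: api == ios is false
  global kill-switch active: no → false
  internal user: no → false
  A/B group ∈ {B, C}: control is not in the set → false
  country ∈ {BR, DE, US}: US is in the set → true
  last request latency ≥ 1730 ms: 851 ≥ 1730 is false
  app build number between 477 and 846: 858 in [477, 846] is false
  plan ∈ {enterprise, team}: pro is not in the set → false
  NOT user opted into beta: yes → false
  account age ≥ 2150 days: 151 ≥ 2150 is false
  rollout bucket = 60: 74 == 60 is false
  client = api: api == api is true
  NOT global kill-switch active: no → true
Combine:
[1.1.1.1] true AND false AND false = false
[1.1.1] NOT false = true
[1.1.2.1] false OR false = false
[1.1.2] NOT false = true
[1.1] true AND true = true
[1.2.1.2] true AND false = false
[1.2.1] false OR false = false
[1.2.2.2.1] false AND false = false
[1.2.2.2] NOT false = true
[1.2.2] false OR true = true
[1.2.3.1] false AND false = false
[1.2.3.2.1] true OR true = true
[1.2.3.2] NOT true = false
[1.2.3] exactly-one(false, false) = false
[1.2] false AND true AND false = false
[1] true → false = false
[root] NOT false = true
Overall: true → enabled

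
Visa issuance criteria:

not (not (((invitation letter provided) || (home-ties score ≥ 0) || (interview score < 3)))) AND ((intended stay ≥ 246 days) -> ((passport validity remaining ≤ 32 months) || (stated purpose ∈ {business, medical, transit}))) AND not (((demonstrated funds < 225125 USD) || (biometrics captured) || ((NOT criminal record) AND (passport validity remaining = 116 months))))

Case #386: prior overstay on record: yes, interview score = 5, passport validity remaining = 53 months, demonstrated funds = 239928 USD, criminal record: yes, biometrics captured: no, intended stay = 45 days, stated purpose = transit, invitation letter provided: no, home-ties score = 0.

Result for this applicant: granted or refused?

Atomic conditions:
  invitation letter provided: no → false
  home-ties score ≥ 0: 0 ≥ 0 is true
  interview score < 3: 5 < 3 is false
  intended stay ≥ 246 days: 45 ≥ 246 is false
  passport validity remaining ≤ 32 months: 53 ≤ 32 is false
  stated purpose ∈ {business, medical, transit}: transit is in the set → true
  demonstrated funds < 225125 USD: 239928 < 225125 is false
  biometrics captured: no → false
  NOT criminal record: yes → false
  passport validity remaining = 116 months: 53 == 116 is false
Combine:
[1.1.1] false OR true OR false = true
[1.1] NOT true = false
[1] NOT false = true
[2.2] false OR true = true
[2] false → true (antecedent false ⇒ implication holds) = true
[3.1.3] false AND false = false
[3.1] false OR false OR false = false
[3] NOT false = true
[root] true AND true AND true = true
Overall: true → granted

Granted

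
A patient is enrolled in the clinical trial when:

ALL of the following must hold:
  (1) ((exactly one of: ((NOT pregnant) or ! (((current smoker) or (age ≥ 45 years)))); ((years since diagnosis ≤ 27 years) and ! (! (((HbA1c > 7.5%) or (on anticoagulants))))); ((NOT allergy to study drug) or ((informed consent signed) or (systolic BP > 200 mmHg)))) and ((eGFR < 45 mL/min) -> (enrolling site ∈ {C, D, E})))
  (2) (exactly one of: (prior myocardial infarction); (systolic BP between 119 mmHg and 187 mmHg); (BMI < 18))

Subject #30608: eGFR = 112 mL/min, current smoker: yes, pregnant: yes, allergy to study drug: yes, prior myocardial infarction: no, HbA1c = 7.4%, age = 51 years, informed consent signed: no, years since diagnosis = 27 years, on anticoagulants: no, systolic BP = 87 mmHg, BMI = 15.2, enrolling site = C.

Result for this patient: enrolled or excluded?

Excluded

Atomic conditions:
  NOT pregnant: yes → false
  current smoker: yes → true
  age ≥ 45 years: 51 ≥ 45 is true
  years since diagnosis ≤ 27 years: 27 ≤ 27 is true
  HbA1c > 7.5%: 7.4 > 7.5 is false
  on anticoagulants: no → false
  NOT allergy to study drug: yes → false
  informed consent signed: no → false
  systolic BP > 200 mmHg: 87 > 200 is false
  eGFR < 45 mL/min: 112 < 45 is false
  enrolling site ∈ {C, D, E}: C is in the set → true
  prior myocardial infarction: no → false
  systolic BP between 119 mmHg and 187 mmHg: 87 in [119, 187] is false
  BMI < 18: 15.2 < 18 is true
Combine:
[1.1.1.2.1] true OR true = true
[1.1.1.2] NOT true = false
[1.1.1] false OR false = false
[1.1.2.2.1.1] false OR false = false
[1.1.2.2.1] NOT false = true
[1.1.2.2] NOT true = false
[1.1.2] true AND false = false
[1.1.3.2] false OR false = false
[1.1.3] false OR false = false
[1.1] exactly-one(false, false, false) = false
[1.2] false → true (antecedent false ⇒ implication holds) = true
[1] false AND true = false
[2] exactly-one(false, false, true) = true
[root] false AND true = false
Overall: false → excluded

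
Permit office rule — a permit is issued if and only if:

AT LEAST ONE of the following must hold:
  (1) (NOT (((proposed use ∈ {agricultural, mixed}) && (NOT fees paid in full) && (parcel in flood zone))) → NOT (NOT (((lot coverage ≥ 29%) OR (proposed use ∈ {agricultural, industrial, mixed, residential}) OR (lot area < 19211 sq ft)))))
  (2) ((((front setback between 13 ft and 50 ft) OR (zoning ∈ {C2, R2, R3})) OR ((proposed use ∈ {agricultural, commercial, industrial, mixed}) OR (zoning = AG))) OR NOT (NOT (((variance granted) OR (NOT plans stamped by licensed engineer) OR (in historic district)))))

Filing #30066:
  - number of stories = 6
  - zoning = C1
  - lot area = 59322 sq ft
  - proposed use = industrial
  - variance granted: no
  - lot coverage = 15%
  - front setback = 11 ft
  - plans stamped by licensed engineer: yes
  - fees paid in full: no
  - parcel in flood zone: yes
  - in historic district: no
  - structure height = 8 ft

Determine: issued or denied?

Atomic conditions:
  proposed use ∈ {agricultural, mixed}: industrial is not in the set → false
  NOT fees paid in full: no → true
  parcel in flood zone: yes → true
  lot coverage ≥ 29%: 15 ≥ 29 is false
  proposed use ∈ {agricultural, industrial, mixed, residential}: industrial is in the set → true
  lot area < 19211 sq ft: 59322 < 19211 is false
  front setback between 13 ft and 50 ft: 11 in [13, 50] is false
  zoning ∈ {C2, R2, R3}: C1 is not in the set → false
  proposed use ∈ {agricultural, commercial, industrial, mixed}: industrial is in the set → true
  zoning = AG: C1 == AG is false
  variance granted: no → false
  NOT plans stamped by licensed engineer: yes → false
  in historic district: no → false
Combine:
[1.1.1] false AND true AND true = false
[1.1] NOT false = true
[1.2.1.1] false OR true OR false = true
[1.2.1] NOT true = false
[1.2] NOT false = true
[1] true → true = true
[2.1.1] false OR false = false
[2.1.2] true OR false = true
[2.1] false OR true = true
[2.2.1.1] false OR false OR false = false
[2.2.1] NOT false = true
[2.2] NOT true = false
[2] true OR false = true
[root] true OR true = true
Overall: true → issued

Issued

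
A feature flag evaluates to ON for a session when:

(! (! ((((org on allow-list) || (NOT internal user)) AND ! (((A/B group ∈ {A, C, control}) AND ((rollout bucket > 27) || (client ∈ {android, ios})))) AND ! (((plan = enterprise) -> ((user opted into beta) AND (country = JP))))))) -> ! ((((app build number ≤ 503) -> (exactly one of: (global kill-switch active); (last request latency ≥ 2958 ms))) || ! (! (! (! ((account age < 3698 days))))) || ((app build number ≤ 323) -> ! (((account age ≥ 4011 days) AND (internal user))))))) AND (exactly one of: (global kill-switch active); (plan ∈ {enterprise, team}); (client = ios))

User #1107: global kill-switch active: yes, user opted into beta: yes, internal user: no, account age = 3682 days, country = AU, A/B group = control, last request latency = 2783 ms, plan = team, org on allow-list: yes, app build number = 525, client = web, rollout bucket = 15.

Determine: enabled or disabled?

Disabled

Atomic conditions:
  org on allow-list: yes → true
  NOT internal user: no → true
  A/B group ∈ {A, C, control}: control is in the set → true
  rollout bucket > 27: 15 > 27 is false
  client ∈ {android, ios}: web is not in the set → false
  plan = enterprise: team == enterprise is false
  user opted into beta: yes → true
  country = JP: AU == JP is false
  app build number ≤ 503: 525 ≤ 503 is false
  global kill-switch active: yes → true
  last request latency ≥ 2958 ms: 2783 ≥ 2958 is false
  account age < 3698 days: 3682 < 3698 is true
  app build number ≤ 323: 525 ≤ 323 is false
  account age ≥ 4011 days: 3682 ≥ 4011 is false
  internal user: no → false
  plan ∈ {enterprise, team}: team is in the set → true
  client = ios: web == ios is false
Combine:
[1.1.1.1.1] true OR true = true
[1.1.1.1.2.1.2] false OR false = false
[1.1.1.1.2.1] true AND false = false
[1.1.1.1.2] NOT false = true
[1.1.1.1.3.1.2] true AND false = false
[1.1.1.1.3.1] false → false (antecedent false ⇒ implication holds) = true
[1.1.1.1.3] NOT true = false
[1.1.1.1] true AND true AND false = false
[1.1.1] NOT false = true
[1.1] NOT true = false
[1.2.1.1.2] exactly-one(true, false) = true
[1.2.1.1] false → true (antecedent false ⇒ implication holds) = true
[1.2.1.2.1.1.1] NOT true = false
[1.2.1.2.1.1] NOT false = true
[1.2.1.2.1] NOT true = false
[1.2.1.2] NOT false = true
[1.2.1.3.2.1] false AND false = false
[1.2.1.3.2] NOT false = true
[1.2.1.3] false → true (antecedent false ⇒ implication holds) = true
[1.2.1] true OR true OR true = true
[1.2] NOT true = false
[1] false → false (antecedent false ⇒ implication holds) = true
[2] exactly-one(true, true, false) = false
[root] true AND false = false
Overall: false → disabled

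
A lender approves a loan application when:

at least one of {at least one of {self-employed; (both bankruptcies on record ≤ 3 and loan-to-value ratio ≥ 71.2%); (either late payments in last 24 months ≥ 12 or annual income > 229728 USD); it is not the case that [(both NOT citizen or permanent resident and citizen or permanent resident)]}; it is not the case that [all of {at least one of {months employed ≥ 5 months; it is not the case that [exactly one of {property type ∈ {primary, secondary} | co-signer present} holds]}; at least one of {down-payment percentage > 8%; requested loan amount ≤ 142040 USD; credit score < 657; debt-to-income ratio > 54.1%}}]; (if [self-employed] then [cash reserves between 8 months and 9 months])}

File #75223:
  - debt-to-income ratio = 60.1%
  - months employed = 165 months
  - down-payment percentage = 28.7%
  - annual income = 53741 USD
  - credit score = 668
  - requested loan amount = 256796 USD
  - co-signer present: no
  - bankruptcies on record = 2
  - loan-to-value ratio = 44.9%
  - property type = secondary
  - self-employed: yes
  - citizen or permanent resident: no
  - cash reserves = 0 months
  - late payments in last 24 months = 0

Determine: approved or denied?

Atomic conditions:
  self-employed: yes → true
  bankruptcies on record ≤ 3: 2 ≤ 3 is true
  loan-to-value ratio ≥ 71.2%: 44.9 ≥ 71.2 is false
  late payments in last 24 months ≥ 12: 0 ≥ 12 is false
  annual income > 229728 USD: 53741 > 229728 is false
  NOT citizen or permanent resident: no → true
  citizen or permanent resident: no → false
  months employed ≥ 5 months: 165 ≥ 5 is true
  property type ∈ {primary, secondary}: secondary is in the set → true
  co-signer present: no → false
  down-payment percentage > 8%: 28.7 > 8 is true
  requested loan amount ≤ 142040 USD: 256796 ≤ 142040 is false
  credit score < 657: 668 < 657 is false
  debt-to-income ratio > 54.1%: 60.1 > 54.1 is true
  cash reserves between 8 months and 9 months: 0 in [8, 9] is false
Combine:
[1.2] true AND false = false
[1.3] false OR false = false
[1.4.1] true AND false = false
[1.4] NOT false = true
[1] true OR false OR false OR true = true
[2.1.1.2.1] exactly-one(true, false) = true
[2.1.1.2] NOT true = false
[2.1.1] true OR false = true
[2.1.2] true OR false OR false OR true = true
[2.1] true AND true = true
[2] NOT true = false
[3] true → false = false
[root] true OR false OR false = true
Overall: true → approved

Approved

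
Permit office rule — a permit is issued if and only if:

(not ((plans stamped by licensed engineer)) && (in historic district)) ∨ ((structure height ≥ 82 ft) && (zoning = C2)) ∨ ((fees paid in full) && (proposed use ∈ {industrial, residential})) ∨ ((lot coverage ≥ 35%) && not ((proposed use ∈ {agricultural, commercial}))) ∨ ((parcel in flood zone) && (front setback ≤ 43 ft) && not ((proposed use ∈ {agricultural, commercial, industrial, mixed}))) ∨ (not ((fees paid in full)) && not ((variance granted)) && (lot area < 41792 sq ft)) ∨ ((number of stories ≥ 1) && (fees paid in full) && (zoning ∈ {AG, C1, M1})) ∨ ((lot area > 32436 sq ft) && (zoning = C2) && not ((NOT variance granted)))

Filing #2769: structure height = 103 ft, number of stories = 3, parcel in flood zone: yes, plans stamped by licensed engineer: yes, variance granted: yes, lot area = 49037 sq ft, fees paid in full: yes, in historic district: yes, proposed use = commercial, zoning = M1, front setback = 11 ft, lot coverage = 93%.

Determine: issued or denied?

Atomic conditions:
  plans stamped by licensed engineer: yes → true
  in historic district: yes → true
  structure height ≥ 82 ft: 103 ≥ 82 is true
  zoning = C2: M1 == C2 is false
  fees paid in full: yes → true
  proposed use ∈ {industrial, residential}: commercial is not in the set → false
  lot coverage ≥ 35%: 93 ≥ 35 is true
  proposed use ∈ {agricultural, commercial}: commercial is in the set → true
  parcel in flood zone: yes → true
  front setback ≤ 43 ft: 11 ≤ 43 is true
  proposed use ∈ {agricultural, commercial, industrial, mixed}: commercial is in the set → true
  variance granted: yes → true
  lot area < 41792 sq ft: 49037 < 41792 is false
  number of stories ≥ 1: 3 ≥ 1 is true
  zoning ∈ {AG, C1, M1}: M1 is in the set → true
  lot area > 32436 sq ft: 49037 > 32436 is true
  NOT variance granted: yes → false
Combine:
[1.1] NOT true = false
[1] false AND true = false
[2] true AND false = false
[3] true AND false = false
[4.2] NOT true = false
[4] true AND false = false
[5.3] NOT true = false
[5] true AND true AND false = false
[6.1] NOT true = false
[6.2] NOT true = false
[6] false AND false AND false = false
[7] true AND true AND true = true
[8.3] NOT false = true
[8] true AND false AND true = false
[root] false OR false OR false OR false OR false OR false OR true OR false = true
Overall: true → issued

Issued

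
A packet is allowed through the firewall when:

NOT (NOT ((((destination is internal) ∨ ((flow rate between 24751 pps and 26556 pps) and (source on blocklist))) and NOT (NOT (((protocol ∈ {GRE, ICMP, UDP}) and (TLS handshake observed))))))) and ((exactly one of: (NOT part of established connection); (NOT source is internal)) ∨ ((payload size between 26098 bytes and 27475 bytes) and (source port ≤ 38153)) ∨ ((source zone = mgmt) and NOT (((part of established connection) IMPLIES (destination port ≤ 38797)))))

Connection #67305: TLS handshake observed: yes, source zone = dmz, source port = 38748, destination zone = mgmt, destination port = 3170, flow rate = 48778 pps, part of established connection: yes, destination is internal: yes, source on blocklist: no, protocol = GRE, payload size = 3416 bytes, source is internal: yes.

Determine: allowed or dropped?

Dropped

Atomic conditions:
  destination is internal: yes → true
  flow rate between 24751 pps and 26556 pps: 48778 in [24751, 26556] is false
  source on blocklist: no → false
  protocol ∈ {GRE, ICMP, UDP}: GRE is in the set → true
  TLS handshake observed: yes → true
  NOT part of established connection: yes → false
  NOT source is internal: yes → false
  payload size between 26098 bytes and 27475 bytes: 3416 in [26098, 27475] is false
  source port ≤ 38153: 38748 ≤ 38153 is false
  source zone = mgmt: dmz == mgmt is false
  part of established connection: yes → true
  destination port ≤ 38797: 3170 ≤ 38797 is true
Combine:
[1.1.1.1.2] false AND false = false
[1.1.1.1] true OR false = true
[1.1.1.2.1.1] true AND true = true
[1.1.1.2.1] NOT true = false
[1.1.1.2] NOT false = true
[1.1.1] true AND true = true
[1.1] NOT true = false
[1] NOT false = true
[2.1] exactly-one(false, false) = false
[2.2] false AND false = false
[2.3.2.1] true → true = true
[2.3.2] NOT true = false
[2.3] false AND false = false
[2] false OR false OR false = false
[root] true AND false = false
Overall: false → dropped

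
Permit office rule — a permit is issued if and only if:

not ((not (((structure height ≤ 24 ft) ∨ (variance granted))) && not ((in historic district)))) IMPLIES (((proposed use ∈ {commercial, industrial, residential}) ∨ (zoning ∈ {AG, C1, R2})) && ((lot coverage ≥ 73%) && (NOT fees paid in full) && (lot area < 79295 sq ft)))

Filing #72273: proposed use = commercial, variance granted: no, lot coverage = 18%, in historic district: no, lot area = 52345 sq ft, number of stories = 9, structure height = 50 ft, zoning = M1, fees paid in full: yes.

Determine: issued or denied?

Atomic conditions:
  structure height ≤ 24 ft: 50 ≤ 24 is false
  variance granted: no → false
  in historic district: no → false
  proposed use ∈ {commercial, industrial, residential}: commercial is in the set → true
  zoning ∈ {AG, C1, R2}: M1 is not in the set → false
  lot coverage ≥ 73%: 18 ≥ 73 is false
  NOT fees paid in full: yes → false
  lot area < 79295 sq ft: 52345 < 79295 is true
Combine:
[1.1.1.1] false OR false = false
[1.1.1] NOT false = true
[1.1.2] NOT false = true
[1.1] true AND true = true
[1] NOT true = false
[2.1] true OR false = true
[2.2] false AND false AND true = false
[2] true AND false = false
[root] false → false (antecedent false ⇒ implication holds) = true
Overall: true → issued

Issued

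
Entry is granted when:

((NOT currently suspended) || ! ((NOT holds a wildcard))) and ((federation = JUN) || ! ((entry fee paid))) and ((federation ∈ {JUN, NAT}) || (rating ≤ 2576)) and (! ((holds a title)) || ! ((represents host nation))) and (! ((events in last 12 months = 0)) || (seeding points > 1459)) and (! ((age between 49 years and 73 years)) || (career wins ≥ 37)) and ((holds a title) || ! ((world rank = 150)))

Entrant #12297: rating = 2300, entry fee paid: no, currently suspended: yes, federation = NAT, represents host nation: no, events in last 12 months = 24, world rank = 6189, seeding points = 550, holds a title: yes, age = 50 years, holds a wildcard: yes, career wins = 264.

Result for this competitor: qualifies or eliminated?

Qualifies

Atomic conditions:
  NOT currently suspended: yes → false
  NOT holds a wildcard: yes → false
  federation = JUN: NAT == JUN is false
  entry fee paid: no → false
  federation ∈ {JUN, NAT}: NAT is in the set → true
  rating ≤ 2576: 2300 ≤ 2576 is true
  holds a title: yes → true
  represents host nation: no → false
  events in last 12 months = 0: 24 == 0 is false
  seeding points > 1459: 550 > 1459 is false
  age between 49 years and 73 years: 50 in [49, 73] is true
  career wins ≥ 37: 264 ≥ 37 is true
  world rank = 150: 6189 == 150 is false
Combine:
[1.2] NOT false = true
[1] false OR true = true
[2.2] NOT false = true
[2] false OR true = true
[3] true OR true = true
[4.1] NOT true = false
[4.2] NOT false = true
[4] false OR true = true
[5.1] NOT false = true
[5] true OR false = true
[6.1] NOT true = false
[6] false OR true = true
[7.2] NOT false = true
[7] true OR true = true
[root] true AND true AND true AND true AND true AND true AND true = true
Overall: true → qualifies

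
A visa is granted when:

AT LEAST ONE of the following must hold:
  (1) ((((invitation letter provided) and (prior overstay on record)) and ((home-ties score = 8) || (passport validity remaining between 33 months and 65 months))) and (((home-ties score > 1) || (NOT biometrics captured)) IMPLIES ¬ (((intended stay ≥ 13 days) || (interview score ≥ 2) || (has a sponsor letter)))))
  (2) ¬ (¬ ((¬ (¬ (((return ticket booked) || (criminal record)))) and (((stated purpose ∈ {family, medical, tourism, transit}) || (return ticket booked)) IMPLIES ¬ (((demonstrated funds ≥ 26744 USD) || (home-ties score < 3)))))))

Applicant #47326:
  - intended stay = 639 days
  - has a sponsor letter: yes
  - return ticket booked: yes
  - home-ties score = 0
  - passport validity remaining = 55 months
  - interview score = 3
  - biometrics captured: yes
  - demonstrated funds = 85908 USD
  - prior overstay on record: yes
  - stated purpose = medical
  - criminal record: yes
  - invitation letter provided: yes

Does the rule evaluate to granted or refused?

Granted

Atomic conditions:
  invitation letter provided: yes → true
  prior overstay on record: yes → true
  home-ties score = 8: 0 == 8 is false
  passport validity remaining between 33 months and 65 months: 55 in [33, 65] is true
  home-ties score > 1: 0 > 1 is false
  NOT biometrics captured: yes → false
  intended stay ≥ 13 days: 639 ≥ 13 is true
  interview score ≥ 2: 3 ≥ 2 is true
  has a sponsor letter: yes → true
  return ticket booked: yes → true
  criminal record: yes → true
  stated purpose ∈ {family, medical, tourism, transit}: medical is in the set → true
  demonstrated funds ≥ 26744 USD: 85908 ≥ 26744 is true
  home-ties score < 3: 0 < 3 is true
Combine:
[1.1.1] true AND true = true
[1.1.2] false OR true = true
[1.1] true AND true = true
[1.2.1] false OR false = false
[1.2.2.1] true OR true OR true = true
[1.2.2] NOT true = false
[1.2] false → false (antecedent false ⇒ implication holds) = true
[1] true AND true = true
[2.1.1.1.1.1] true OR true = true
[2.1.1.1.1] NOT true = false
[2.1.1.1] NOT false = true
[2.1.1.2.1] true OR true = true
[2.1.1.2.2.1] true OR true = true
[2.1.1.2.2] NOT true = false
[2.1.1.2] true → false = false
[2.1.1] true AND false = false
[2.1] NOT false = true
[2] NOT true = false
[root] true OR false = true
Overall: true → granted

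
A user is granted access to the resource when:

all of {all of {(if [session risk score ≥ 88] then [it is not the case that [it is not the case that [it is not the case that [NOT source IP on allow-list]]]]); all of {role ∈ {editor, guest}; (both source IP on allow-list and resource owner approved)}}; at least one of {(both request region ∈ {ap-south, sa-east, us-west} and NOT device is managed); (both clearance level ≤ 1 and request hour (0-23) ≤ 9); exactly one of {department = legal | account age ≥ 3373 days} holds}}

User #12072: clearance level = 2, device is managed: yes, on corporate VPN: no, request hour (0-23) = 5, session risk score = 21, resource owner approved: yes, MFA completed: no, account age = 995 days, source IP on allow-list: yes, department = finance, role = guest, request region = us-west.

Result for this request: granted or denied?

Denied

Atomic conditions:
  session risk score ≥ 88: 21 ≥ 88 is false
  NOT source IP on allow-list: yes → false
  role ∈ {editor, guest}: guest is in the set → true
  source IP on allow-list: yes → true
  resource owner approved: yes → true
  request region ∈ {ap-south, sa-east, us-west}: us-west is in the set → true
  NOT device is managed: yes → false
  clearance level ≤ 1: 2 ≤ 1 is false
  request hour (0-23) ≤ 9: 5 ≤ 9 is true
  department = legal: finance == legal is false
  account age ≥ 3373 days: 995 ≥ 3373 is false
Combine:
[1.1.2.1.1] NOT false = true
[1.1.2.1] NOT true = false
[1.1.2] NOT false = true
[1.1] false → true (antecedent false ⇒ implication holds) = true
[1.2.2] true AND true = true
[1.2] true AND true = true
[1] true AND true = true
[2.1] true AND false = false
[2.2] false AND true = false
[2.3] exactly-one(false, false) = false
[2] false OR false OR false = false
[root] true AND false = false
Overall: false → denied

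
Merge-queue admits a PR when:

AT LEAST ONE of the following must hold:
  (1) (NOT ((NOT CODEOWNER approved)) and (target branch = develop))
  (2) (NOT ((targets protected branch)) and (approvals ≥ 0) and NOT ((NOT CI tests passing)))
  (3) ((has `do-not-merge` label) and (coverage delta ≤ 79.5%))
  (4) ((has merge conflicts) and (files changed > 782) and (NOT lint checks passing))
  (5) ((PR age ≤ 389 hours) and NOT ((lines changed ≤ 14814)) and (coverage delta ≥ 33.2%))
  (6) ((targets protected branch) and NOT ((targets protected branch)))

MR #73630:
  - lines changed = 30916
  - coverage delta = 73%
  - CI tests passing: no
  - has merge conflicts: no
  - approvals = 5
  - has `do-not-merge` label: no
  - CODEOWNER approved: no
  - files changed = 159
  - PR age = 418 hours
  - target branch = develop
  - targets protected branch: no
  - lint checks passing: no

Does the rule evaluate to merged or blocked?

Blocked

Atomic conditions:
  NOT CODEOWNER approved: no → true
  target branch = develop: develop == develop is true
  targets protected branch: no → false
  approvals ≥ 0: 5 ≥ 0 is true
  NOT CI tests passing: no → true
  has `do-not-merge` label: no → false
  coverage delta ≤ 79.5%: 73 ≤ 79.5 is true
  has merge conflicts: no → false
  files changed > 782: 159 > 782 is false
  NOT lint checks passing: no → true
  PR age ≤ 389 hours: 418 ≤ 389 is false
  lines changed ≤ 14814: 30916 ≤ 14814 is false
  coverage delta ≥ 33.2%: 73 ≥ 33.2 is true
Combine:
[1.1] NOT true = false
[1] false AND true = false
[2.1] NOT false = true
[2.3] NOT true = false
[2] true AND true AND false = false
[3] false AND true = false
[4] false AND false AND true = false
[5.2] NOT false = true
[5] false AND true AND true = false
[6.2] NOT false = true
[6] false AND true = false
[root] false OR false OR false OR false OR false OR false = false
Overall: false → blocked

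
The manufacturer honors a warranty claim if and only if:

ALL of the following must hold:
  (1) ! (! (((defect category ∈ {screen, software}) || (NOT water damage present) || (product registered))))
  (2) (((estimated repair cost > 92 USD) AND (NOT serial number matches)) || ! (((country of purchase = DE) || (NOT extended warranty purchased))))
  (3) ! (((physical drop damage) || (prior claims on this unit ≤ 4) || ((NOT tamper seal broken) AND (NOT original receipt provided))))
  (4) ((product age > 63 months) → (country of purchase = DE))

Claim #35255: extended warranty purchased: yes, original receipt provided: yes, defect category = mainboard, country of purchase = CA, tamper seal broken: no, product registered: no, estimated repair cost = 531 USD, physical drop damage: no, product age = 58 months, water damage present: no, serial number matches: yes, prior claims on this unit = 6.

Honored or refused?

Honored

Atomic conditions:
  defect category ∈ {screen, software}: mainboard is not in the set → false
  NOT water damage present: no → true
  product registered: no → false
  estimated repair cost > 92 USD: 531 > 92 is true
  NOT serial number matches: yes → false
  country of purchase = DE: CA == DE is false
  NOT extended warranty purchased: yes → false
  physical drop damage: no → false
  prior claims on this unit ≤ 4: 6 ≤ 4 is false
  NOT tamper seal broken: no → true
  NOT original receipt provided: yes → false
  product age > 63 months: 58 > 63 is false
Combine:
[1.1.1] false OR true OR false = true
[1.1] NOT true = false
[1] NOT false = true
[2.1] true AND false = false
[2.2.1] false OR false = false
[2.2] NOT false = true
[2] false OR true = true
[3.1.3] true AND false = false
[3.1] false OR false OR false = false
[3] NOT false = true
[4] false → false (antecedent false ⇒ implication holds) = true
[root] true AND true AND true AND true = true
Overall: true → honored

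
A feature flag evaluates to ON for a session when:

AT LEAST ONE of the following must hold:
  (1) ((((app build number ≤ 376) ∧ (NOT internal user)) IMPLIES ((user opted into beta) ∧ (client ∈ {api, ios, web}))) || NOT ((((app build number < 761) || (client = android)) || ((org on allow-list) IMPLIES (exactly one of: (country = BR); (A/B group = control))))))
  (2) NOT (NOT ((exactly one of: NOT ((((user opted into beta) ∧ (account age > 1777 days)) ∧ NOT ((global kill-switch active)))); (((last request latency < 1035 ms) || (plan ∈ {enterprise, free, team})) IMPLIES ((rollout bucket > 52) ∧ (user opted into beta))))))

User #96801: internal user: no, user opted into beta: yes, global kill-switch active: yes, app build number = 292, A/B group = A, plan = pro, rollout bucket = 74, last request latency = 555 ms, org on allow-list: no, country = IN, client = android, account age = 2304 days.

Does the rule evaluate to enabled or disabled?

Atomic conditions:
  app build number ≤ 376: 292 ≤ 376 is true
  NOT internal user: no → true
  user opted into beta: yes → true
  client ∈ {api, ios, web}: android is not in the set → false
  app build number < 761: 292 < 761 is true
  client = android: android == android is true
  org on allow-list: no → false
  country = BR: IN == BR is false
  A/B group = control: A == control is false
  account age > 1777 days: 2304 > 1777 is true
  global kill-switch active: yes → true
  last request latency < 1035 ms: 555 < 1035 is true
  plan ∈ {enterprise, free, team}: pro is not in the set → false
  rollout bucket > 52: 74 > 52 is true
Combine:
[1.1.1] true AND true = true
[1.1.2] true AND false = false
[1.1] true → false = false
[1.2.1.1] true OR true = true
[1.2.1.2.2] exactly-one(false, false) = false
[1.2.1.2] false → false (antecedent false ⇒ implication holds) = true
[1.2.1] true OR true = true
[1.2] NOT true = false
[1] false OR false = false
[2.1.1.1.1.1] true AND true = true
[2.1.1.1.1.2] NOT true = false
[2.1.1.1.1] true AND false = false
[2.1.1.1] NOT false = true
[2.1.1.2.1] true OR false = true
[2.1.1.2.2] true AND true = true
[2.1.1.2] true → true = true
[2.1.1] exactly-one(true, true) = false
[2.1] NOT false = true
[2] NOT true = false
[root] false OR false = false
Overall: false → disabled

Disabled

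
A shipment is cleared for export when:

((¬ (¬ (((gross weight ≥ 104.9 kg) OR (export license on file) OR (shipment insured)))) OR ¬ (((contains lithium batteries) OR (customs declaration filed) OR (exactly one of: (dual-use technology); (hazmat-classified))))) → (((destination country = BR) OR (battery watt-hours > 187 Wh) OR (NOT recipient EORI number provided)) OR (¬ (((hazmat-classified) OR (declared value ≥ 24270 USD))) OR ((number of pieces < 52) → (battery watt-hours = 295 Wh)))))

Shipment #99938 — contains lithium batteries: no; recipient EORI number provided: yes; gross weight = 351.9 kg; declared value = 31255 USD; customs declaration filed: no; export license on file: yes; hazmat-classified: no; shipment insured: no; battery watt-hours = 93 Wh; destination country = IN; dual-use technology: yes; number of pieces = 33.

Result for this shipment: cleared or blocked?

Blocked

Atomic conditions:
  gross weight ≥ 104.9 kg: 351.9 ≥ 104.9 is true
  export license on file: yes → true
  shipment insured: no → false
  contains lithium batteries: no → false
  customs declaration filed: no → false
  dual-use technology: yes → true
  hazmat-classified: no → false
  destination country = BR: IN == BR is false
  battery watt-hours > 187 Wh: 93 > 187 is false
  NOT recipient EORI number provided: yes → false
  declared value ≥ 24270 USD: 31255 ≥ 24270 is true
  number of pieces < 52: 33 < 52 is true
  battery watt-hours = 295 Wh: 93 == 295 is false
Combine:
[1.1.1.1] true OR true OR false = true
[1.1.1] NOT true = false
[1.1] NOT false = true
[1.2.1.3] exactly-one(true, false) = true
[1.2.1] false OR false OR true = true
[1.2] NOT true = false
[1] true OR false = true
[2.1] false OR false OR false = false
[2.2.1.1] false OR true = true
[2.2.1] NOT true = false
[2.2.2] true → false = false
[2.2] false OR false = false
[2] false OR false = false
[root] true → false = false
Overall: false → blocked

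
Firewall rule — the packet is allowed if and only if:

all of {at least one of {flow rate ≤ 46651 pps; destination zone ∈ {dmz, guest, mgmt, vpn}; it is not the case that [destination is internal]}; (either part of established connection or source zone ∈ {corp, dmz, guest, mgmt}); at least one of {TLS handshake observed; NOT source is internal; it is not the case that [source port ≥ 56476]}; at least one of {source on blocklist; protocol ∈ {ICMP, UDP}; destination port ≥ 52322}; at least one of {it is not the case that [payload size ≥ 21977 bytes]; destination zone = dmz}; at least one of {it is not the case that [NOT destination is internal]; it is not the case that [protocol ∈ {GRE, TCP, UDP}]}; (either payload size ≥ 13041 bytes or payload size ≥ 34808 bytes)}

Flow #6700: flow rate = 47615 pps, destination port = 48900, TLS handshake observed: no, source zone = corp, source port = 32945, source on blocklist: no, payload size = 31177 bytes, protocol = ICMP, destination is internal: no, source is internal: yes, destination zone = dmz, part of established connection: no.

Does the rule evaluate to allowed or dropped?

Atomic conditions:
  flow rate ≤ 46651 pps: 47615 ≤ 46651 is false
  destination zone ∈ {dmz, guest, mgmt, vpn}: dmz is in the set → true
  destination is internal: no → false
  part of established connection: no → false
  source zone ∈ {corp, dmz, guest, mgmt}: corp is in the set → true
  TLS handshake observed: no → false
  NOT source is internal: yes → false
  source port ≥ 56476: 32945 ≥ 56476 is false
  source on blocklist: no → false
  protocol ∈ {ICMP, UDP}: ICMP is in the set → true
  destination port ≥ 52322: 48900 ≥ 52322 is false
  payload size ≥ 21977 bytes: 31177 ≥ 21977 is true
  destination zone = dmz: dmz == dmz is true
  NOT destination is internal: no → true
  protocol ∈ {GRE, TCP, UDP}: ICMP is not in the set → false
  payload size ≥ 13041 bytes: 31177 ≥ 13041 is true
  payload size ≥ 34808 bytes: 31177 ≥ 34808 is false
Combine:
[1.3] NOT false = true
[1] false OR true OR true = true
[2] false OR true = true
[3.3] NOT false = true
[3] false OR false OR true = true
[4] false OR true OR false = true
[5.1] NOT true = false
[5] false OR true = true
[6.1] NOT true = false
[6.2] NOT false = true
[6] false OR true = true
[7] true OR false = true
[root] true AND true AND true AND true AND true AND true AND true = true
Overall: true → allowed

Allowed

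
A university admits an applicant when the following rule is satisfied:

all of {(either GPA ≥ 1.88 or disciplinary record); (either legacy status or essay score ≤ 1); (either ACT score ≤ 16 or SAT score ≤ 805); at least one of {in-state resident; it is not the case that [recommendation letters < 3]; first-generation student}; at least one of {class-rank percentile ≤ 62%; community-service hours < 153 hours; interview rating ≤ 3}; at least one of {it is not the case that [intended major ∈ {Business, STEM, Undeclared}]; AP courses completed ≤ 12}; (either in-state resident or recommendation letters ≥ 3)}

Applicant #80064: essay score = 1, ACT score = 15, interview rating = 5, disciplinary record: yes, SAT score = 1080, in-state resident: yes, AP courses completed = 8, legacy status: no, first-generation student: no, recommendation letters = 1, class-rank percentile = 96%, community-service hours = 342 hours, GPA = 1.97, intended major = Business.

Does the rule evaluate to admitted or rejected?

Rejected

Atomic conditions:
  GPA ≥ 1.88: 1.97 ≥ 1.88 is true
  disciplinary record: yes → true
  legacy status: no → false
  essay score ≤ 1: 1 ≤ 1 is true
  ACT score ≤ 16: 15 ≤ 16 is true
  SAT score ≤ 805: 1080 ≤ 805 is false
  in-state resident: yes → true
  recommendation letters < 3: 1 < 3 is true
  first-generation student: no → false
  class-rank percentile ≤ 62%: 96 ≤ 62 is false
  community-service hours < 153 hours: 342 < 153 is false
  interview rating ≤ 3: 5 ≤ 3 is false
  intended major ∈ {Business, STEM, Undeclared}: Business is in the set → true
  AP courses completed ≤ 12: 8 ≤ 12 is true
  recommendation letters ≥ 3: 1 ≥ 3 is false
Combine:
[1] true OR true = true
[2] false OR true = true
[3] true OR false = true
[4.2] NOT true = false
[4] true OR false OR false = true
[5] false OR false OR false = false
[6.1] NOT true = false
[6] false OR true = true
[7] true OR false = true
[root] true AND true AND true AND true AND false AND true AND true = false
Overall: false → rejected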